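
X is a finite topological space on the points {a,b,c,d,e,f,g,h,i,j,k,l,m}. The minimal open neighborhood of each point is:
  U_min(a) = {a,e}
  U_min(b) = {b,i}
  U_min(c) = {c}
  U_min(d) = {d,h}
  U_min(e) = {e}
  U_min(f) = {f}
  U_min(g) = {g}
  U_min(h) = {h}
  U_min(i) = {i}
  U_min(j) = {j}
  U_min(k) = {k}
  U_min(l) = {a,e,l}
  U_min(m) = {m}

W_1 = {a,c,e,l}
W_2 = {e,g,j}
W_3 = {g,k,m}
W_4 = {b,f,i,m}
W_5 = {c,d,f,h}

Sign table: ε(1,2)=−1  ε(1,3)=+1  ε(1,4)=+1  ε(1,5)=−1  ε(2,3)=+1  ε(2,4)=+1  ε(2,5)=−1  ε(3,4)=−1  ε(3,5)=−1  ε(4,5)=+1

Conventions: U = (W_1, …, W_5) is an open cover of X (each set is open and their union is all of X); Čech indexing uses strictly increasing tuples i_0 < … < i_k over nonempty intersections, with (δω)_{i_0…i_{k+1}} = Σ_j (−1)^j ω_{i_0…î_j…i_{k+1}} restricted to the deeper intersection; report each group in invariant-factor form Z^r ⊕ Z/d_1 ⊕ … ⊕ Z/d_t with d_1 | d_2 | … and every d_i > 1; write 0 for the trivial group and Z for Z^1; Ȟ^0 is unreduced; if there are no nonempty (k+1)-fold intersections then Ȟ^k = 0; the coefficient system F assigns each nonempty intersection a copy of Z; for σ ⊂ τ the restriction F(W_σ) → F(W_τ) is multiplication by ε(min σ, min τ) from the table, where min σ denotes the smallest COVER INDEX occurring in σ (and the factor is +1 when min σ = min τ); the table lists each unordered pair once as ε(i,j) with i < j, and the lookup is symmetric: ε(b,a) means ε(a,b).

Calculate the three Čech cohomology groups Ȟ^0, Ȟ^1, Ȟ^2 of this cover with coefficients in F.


Ȟ^0(U;F) ≅ 0,  Ȟ^1(U;F) ≅ Z/2,  Ȟ^2(U;F) ≅ 0

nerve of the cover:
  W12={e} W15={c} W23={g} W34={m} W45={f}
C dims 5,5; δ0: rk 5, SNF 1^4·2
Ȟ^0 = (5 − 5) − 0 = 0, so Ȟ^0 ≅ 0
Ȟ^1 = (5 − 0) − 5 = 0 plus torsion [2], so Ȟ^1 ≅ Z/2
Ȟ^2 = (0 − 0) − 0 = 0, so Ȟ^2 ≅ 0


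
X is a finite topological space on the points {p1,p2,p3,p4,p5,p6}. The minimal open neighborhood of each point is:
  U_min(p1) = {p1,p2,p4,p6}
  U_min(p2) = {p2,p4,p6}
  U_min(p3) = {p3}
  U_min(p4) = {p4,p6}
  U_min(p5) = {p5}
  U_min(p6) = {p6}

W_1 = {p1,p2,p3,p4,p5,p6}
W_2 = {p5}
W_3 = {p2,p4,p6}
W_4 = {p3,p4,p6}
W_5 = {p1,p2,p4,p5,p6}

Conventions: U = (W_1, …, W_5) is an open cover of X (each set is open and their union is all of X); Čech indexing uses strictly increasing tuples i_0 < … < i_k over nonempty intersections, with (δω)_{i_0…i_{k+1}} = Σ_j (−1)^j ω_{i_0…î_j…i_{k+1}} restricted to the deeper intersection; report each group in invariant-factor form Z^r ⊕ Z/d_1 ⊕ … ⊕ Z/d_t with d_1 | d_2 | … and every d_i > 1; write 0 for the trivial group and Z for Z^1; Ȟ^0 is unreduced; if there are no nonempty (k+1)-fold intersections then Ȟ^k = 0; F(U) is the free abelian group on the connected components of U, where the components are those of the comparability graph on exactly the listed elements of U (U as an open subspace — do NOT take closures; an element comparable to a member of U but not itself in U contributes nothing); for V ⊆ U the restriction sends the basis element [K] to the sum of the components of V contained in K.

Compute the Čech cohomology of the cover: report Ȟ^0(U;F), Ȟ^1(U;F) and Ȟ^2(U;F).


nonempty overlaps:
  W12={p5} W13={p2,p4,p6} W14={p3,p4,p6} W15={p1,p2,p4,p5,p6} W25={p5} W34={p4,p6} W35={p2,p4,p6} W45={p4,p6}
  W125={p5} W134={p4,p6} W135={p2,p4,p6} W145={p4,p6} W345={p4,p6}
  W1345={p4,p6}
components per intersection:
  W1: {p1,p2,p4,p6} {p3} {p5}
  W2: {p5}
  W3: {p2,p4,p6}
  W4: {p3} {p4,p6}
  W5: {p1,p2,p4,p6} {p5}
  W12: {p5}
  W13: {p2,p4,p6}
  W14: {p3} {p4,p6}
  W15: {p1,p2,p4,p6} {p5}
  W25: {p5}
  W34: {p4,p6}
  W35: {p2,p4,p6}
  W45: {p4,p6}
  W125: {p5}
  W134: {p4,p6}
  W135: {p2,p4,p6}
  W145: {p4,p6}
  W345: {p4,p6}
  W1345: {p4,p6}
C dims 9,10,5,1; δ0: rk 6, SNF 1^6; δ1: rk 4, SNF 1^4; δ2: rk 1, SNF 1^1
degree 0: 9−6−0 = 3 → Ȟ^0 ≅ Z^3
degree 1: 10−4−6 = 0 → Ȟ^1 ≅ 0
degree 2: 5−1−4 = 0 → Ȟ^2 ≅ 0

Ȟ^0(U;F) ≅ Z^3, Ȟ^1(U;F) ≅ 0, Ȟ^2(U;F) ≅ 0


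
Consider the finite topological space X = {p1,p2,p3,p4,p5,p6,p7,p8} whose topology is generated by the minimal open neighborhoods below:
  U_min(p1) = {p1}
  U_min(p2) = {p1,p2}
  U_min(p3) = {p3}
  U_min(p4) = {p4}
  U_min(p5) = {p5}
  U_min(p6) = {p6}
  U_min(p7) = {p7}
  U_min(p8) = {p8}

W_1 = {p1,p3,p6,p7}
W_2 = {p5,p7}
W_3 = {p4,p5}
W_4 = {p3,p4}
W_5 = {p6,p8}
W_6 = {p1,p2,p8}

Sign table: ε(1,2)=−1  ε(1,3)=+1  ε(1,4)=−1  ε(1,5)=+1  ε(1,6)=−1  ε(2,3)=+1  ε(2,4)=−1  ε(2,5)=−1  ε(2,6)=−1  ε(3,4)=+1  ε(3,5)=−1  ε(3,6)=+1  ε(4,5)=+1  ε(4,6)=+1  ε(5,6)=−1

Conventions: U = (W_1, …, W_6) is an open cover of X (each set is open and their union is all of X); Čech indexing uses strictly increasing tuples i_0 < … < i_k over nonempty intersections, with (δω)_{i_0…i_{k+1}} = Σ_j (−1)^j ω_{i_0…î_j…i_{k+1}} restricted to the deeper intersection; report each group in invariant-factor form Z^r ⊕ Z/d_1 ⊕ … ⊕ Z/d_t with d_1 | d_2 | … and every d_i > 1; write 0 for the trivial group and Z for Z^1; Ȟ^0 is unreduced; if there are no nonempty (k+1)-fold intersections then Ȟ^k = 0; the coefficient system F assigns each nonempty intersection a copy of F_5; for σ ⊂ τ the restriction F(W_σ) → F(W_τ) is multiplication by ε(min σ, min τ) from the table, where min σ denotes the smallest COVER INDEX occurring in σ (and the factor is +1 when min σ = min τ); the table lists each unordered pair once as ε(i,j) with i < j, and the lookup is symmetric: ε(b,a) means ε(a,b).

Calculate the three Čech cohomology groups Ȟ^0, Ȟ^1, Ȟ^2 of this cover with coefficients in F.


Ȟ^0 = Z/5, Ȟ^1 = Z/5 ⊕ Z/5, Ȟ^2 = 0

cover nerve:
  W12={p7} W14={p3} W15={p6} W16={p1} W23={p5} W34={p4} W56={p8}
C dims 6,7; δ0: rk_F5 5
Ȟ^0: (6−5)−0=1 ⇒ Z/5
Ȟ^1: (7−0)−5=2 ⇒ Z/5 ⊕ Z/5
Ȟ^2: (0−0)−0=0 ⇒ 0


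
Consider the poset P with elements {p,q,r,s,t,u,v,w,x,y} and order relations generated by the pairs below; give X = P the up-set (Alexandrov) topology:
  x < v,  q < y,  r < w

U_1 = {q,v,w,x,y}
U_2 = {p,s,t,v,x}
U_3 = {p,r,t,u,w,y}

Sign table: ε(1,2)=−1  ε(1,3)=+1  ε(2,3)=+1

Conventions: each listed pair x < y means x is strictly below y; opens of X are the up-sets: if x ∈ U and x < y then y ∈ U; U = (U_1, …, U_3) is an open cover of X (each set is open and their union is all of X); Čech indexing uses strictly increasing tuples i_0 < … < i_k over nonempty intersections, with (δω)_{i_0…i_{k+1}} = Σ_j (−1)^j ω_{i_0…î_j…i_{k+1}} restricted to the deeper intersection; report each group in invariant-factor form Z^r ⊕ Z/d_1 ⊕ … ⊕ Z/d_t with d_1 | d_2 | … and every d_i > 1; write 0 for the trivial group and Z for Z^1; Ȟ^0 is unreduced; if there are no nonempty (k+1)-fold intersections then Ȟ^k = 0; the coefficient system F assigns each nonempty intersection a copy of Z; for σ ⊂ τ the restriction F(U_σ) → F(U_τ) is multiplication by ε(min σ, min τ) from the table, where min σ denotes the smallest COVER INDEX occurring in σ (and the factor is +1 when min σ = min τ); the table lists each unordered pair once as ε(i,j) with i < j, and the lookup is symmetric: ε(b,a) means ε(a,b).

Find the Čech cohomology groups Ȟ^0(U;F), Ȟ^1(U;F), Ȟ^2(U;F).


intersection data:
  U12={v,x} U13={w,y} U23={p,t}
C dims 3,3; δ0: rk 3, SNF 1^2·2
Ȟ^0 = (3 − 3) − 0 = 0, so Ȟ^0 ≅ 0
Ȟ^1 = (3 − 0) − 3 = 0 plus torsion [2], so Ȟ^1 ≅ Z/2
Ȟ^2 = (0 − 0) − 0 = 0, so Ȟ^2 ≅ 0

Ȟ^0 = 0, Ȟ^1 = Z/2 and Ȟ^2 = 0


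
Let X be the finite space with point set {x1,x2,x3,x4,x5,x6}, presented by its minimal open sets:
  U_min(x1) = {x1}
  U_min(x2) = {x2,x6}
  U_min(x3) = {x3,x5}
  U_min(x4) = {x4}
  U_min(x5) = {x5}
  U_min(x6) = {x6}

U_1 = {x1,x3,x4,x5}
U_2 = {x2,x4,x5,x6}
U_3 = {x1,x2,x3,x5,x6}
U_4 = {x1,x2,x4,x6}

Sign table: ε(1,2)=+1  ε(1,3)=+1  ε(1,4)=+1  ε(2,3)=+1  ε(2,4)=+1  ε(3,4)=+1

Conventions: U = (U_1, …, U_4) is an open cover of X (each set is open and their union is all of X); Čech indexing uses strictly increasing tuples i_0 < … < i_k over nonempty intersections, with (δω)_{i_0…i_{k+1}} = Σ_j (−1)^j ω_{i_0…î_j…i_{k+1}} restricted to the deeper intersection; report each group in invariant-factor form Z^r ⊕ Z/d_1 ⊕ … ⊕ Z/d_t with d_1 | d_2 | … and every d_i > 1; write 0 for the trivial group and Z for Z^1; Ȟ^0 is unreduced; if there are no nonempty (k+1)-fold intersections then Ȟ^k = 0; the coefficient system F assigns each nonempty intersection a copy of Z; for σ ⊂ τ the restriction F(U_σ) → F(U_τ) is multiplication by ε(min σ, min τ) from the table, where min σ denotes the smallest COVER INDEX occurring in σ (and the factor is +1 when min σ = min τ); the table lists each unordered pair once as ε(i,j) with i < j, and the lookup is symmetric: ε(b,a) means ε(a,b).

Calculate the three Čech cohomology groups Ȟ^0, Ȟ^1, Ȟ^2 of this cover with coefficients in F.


Ȟ^0 ≅ Z; Ȟ^1 ≅ 0; Ȟ^2 ≅ Z

nerve simplices:
  U12={x4,x5} U13={x1,x3,x5} U14={x1,x4} U23={x2,x5,x6} U24={x2,x4,x6} U34={x1,x2,x6}
  U123={x5} U124={x4} U134={x1} U234={x2,x6}
C dims 4,6,4; δ0: rk 3, SNF 1^3; δ1: rk 3, SNF 1^3
degree 0: 4−3−0 = 1 → Ȟ^0 ≅ Z
degree 1: 6−3−3 = 0 → Ȟ^1 ≅ 0
degree 2: 4−0−3 = 1 → Ȟ^2 ≅ Z


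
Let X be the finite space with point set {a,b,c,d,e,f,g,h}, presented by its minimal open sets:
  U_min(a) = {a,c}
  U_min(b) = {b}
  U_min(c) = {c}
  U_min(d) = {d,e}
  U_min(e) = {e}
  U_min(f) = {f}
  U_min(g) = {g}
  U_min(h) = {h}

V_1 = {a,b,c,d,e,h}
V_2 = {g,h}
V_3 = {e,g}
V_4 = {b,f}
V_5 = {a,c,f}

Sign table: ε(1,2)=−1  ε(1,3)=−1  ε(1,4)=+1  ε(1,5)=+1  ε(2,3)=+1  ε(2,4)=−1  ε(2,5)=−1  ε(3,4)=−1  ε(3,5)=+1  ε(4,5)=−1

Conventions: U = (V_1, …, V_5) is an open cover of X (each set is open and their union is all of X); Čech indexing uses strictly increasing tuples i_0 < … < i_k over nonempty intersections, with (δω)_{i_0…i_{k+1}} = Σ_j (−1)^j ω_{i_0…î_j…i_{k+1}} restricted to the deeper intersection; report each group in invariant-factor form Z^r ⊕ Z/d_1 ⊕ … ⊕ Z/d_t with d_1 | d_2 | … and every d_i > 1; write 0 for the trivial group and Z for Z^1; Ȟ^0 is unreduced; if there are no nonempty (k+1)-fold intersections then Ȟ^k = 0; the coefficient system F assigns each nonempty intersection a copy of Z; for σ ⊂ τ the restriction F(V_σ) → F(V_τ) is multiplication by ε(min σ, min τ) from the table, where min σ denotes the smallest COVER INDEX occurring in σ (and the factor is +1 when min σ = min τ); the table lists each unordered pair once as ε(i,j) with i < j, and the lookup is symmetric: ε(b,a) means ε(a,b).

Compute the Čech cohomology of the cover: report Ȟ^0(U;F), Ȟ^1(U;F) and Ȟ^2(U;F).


Ȟ^0 ≅ 0, Ȟ^1 ≅ Z ⊕ Z/2 and Ȟ^2 ≅ 0

intersection data:
  V12={h} V13={e} V14={b} V15={a,c} V23={g} V45={f}
C dims 5,6; δ0: rk 5, SNF 1^4·2
Ȟ^0 = (5 − 5) − 0 = 0, so Ȟ^0 ≅ 0
Ȟ^1 = (6 − 0) − 5 = 1 plus torsion [2], so Ȟ^1 ≅ Z ⊕ Z/2
Ȟ^2 = (0 − 0) − 0 = 0, so Ȟ^2 ≅ 0


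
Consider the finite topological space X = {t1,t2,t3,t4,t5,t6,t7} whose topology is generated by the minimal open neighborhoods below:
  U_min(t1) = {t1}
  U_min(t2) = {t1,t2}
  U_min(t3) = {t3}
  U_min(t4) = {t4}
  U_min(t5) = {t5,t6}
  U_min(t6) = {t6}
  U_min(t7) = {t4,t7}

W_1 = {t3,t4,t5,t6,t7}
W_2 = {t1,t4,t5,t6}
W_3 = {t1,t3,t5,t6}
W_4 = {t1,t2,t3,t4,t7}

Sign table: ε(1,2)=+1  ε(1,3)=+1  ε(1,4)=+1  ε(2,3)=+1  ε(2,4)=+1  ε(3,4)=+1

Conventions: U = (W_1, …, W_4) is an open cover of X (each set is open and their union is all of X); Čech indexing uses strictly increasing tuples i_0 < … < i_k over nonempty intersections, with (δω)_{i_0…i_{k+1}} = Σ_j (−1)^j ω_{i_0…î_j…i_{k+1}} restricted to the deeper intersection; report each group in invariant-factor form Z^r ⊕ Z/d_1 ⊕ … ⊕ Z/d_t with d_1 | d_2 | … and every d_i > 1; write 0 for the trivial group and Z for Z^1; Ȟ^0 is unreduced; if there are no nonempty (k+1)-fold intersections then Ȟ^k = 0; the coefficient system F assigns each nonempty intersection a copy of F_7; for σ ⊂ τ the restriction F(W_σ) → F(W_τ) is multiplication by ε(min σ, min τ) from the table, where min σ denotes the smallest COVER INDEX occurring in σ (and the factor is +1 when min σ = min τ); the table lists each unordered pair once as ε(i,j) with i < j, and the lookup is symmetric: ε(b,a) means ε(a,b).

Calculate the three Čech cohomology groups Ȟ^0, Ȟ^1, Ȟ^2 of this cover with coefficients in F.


Ȟ^0 ≅ Z/7, Ȟ^1 ≅ 0, Ȟ^2 ≅ Z/7

nerve of the cover:
  W12={t4,t5,t6} W13={t3,t5,t6} W14={t3,t4,t7} W23={t1,t5,t6} W24={t1,t4} W34={t1,t3}
  W123={t5,t6} W124={t4} W134={t3} W234={t1}
C dims 4,6,4; δ0: rk_F7 3; δ1: rk_F7 3
Ȟ^0 = (4 − 3) − 0 = 1, so Ȟ^0 ≅ Z/7
Ȟ^1 = (6 − 3) − 3 = 0, so Ȟ^1 ≅ 0
Ȟ^2 = (4 − 0) − 3 = 1, so Ȟ^2 ≅ Z/7


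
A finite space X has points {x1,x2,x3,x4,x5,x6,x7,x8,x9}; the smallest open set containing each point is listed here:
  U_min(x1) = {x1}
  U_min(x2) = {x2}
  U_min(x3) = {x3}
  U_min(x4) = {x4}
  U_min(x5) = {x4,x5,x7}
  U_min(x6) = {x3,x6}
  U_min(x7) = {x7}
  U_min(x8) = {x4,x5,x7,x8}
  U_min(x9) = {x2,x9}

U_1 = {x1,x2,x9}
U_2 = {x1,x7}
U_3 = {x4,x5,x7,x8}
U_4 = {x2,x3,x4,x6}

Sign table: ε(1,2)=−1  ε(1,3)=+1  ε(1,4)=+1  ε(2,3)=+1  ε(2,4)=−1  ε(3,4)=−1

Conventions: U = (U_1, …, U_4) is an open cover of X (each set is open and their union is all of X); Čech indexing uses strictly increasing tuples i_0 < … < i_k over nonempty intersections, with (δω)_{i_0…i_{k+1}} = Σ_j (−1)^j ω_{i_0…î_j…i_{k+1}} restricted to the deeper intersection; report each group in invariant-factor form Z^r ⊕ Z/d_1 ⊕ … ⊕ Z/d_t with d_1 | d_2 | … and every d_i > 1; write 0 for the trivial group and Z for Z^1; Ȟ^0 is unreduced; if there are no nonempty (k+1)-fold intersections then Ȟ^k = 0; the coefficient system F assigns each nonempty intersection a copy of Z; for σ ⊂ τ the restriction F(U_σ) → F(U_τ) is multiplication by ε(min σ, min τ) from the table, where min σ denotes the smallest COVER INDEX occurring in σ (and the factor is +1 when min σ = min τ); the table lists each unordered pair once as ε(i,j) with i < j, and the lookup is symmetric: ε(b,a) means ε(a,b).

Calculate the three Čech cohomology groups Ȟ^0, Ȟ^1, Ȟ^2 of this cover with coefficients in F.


nerve of the cover:
  U12={x1} U14={x2} U23={x7} U34={x4}
C dims 4,4; δ0: rk 3, SNF 1^3
Ȟ^0 = (4 − 3) − 0 = 1, so Ȟ^0 ≅ Z
Ȟ^1 = (4 − 0) − 3 = 1, so Ȟ^1 ≅ Z
Ȟ^2 = (0 − 0) − 0 = 0, so Ȟ^2 ≅ 0

Ȟ^0 ≅ Z, Ȟ^1 ≅ Z, Ȟ^2 ≅ 0


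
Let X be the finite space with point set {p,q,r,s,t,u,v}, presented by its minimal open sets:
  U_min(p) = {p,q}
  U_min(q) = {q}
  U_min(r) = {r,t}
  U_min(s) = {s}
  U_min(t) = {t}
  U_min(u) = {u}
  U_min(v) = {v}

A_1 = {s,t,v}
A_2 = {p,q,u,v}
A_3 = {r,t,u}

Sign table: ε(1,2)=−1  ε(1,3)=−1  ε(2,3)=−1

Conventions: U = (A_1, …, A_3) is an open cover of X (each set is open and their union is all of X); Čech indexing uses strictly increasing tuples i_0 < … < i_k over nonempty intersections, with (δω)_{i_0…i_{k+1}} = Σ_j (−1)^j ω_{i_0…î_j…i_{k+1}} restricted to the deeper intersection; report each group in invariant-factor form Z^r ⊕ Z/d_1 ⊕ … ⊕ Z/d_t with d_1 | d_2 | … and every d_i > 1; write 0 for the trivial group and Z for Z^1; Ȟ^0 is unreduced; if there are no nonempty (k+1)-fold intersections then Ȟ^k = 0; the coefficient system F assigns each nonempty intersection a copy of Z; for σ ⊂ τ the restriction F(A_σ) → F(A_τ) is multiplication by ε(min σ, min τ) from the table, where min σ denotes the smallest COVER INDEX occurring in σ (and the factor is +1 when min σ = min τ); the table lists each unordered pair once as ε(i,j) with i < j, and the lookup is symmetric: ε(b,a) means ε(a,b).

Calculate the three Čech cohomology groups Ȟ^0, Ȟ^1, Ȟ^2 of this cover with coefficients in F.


nerve simplices:
  A12={v} A13={t} A23={u}
C dims 3,3; δ0: rk 3, SNF 1^2·2
degree 0: 3−3−0 = 0 → Ȟ^0 ≅ 0
degree 1: 3−0−3 = 0 plus torsion [2] → Ȟ^1 ≅ Z/2
degree 2: 0−0−0 = 0 → Ȟ^2 ≅ 0

Ȟ^0(U;F) ≅ 0,  Ȟ^1(U;F) ≅ Z/2,  Ȟ^2(U;F) ≅ 0


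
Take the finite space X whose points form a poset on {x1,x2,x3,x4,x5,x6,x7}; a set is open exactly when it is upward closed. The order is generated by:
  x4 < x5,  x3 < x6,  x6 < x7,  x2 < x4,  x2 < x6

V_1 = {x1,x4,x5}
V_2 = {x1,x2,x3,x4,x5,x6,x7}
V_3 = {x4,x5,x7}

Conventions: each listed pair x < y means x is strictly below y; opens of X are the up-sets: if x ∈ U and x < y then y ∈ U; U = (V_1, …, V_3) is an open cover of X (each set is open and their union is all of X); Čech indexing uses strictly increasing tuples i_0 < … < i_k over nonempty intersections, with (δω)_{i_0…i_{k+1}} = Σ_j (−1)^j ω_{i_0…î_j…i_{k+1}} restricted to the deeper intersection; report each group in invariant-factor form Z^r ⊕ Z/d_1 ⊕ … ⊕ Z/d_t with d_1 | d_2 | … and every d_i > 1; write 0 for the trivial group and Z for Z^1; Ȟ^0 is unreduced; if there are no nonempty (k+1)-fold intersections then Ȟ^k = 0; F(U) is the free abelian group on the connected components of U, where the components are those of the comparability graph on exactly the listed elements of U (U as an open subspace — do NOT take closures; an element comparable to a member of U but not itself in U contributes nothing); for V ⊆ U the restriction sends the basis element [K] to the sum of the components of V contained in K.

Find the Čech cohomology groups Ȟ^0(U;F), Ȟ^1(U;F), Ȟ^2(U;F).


Ȟ^0 ≅ Z^2, Ȟ^1 ≅ 0, Ȟ^2 ≅ 0

nonempty intersections:
  V12={x1,x4,x5} V13={x4,x5} V23={x4,x5,x7}
  V123={x4,x5}
components per intersection:
  V1: {x1} {x4,x5}
  V2: {x1} {x2,x3,x4,x5,x6,x7}
  V3: {x4,x5} {x7}
  V12: {x1} {x4,x5}
  V13: {x4,x5}
  V23: {x4,x5} {x7}
  V123: {x4,x5}
C dims 6,5,1; δ0: rk 4, SNF 1^4; δ1: rk 1, SNF 1^1
Ȟ^0: (6−4)−0=2 ⇒ Z^2
Ȟ^1: (5−1)−4=0 ⇒ 0
Ȟ^2: (1−0)−1=0 ⇒ 0


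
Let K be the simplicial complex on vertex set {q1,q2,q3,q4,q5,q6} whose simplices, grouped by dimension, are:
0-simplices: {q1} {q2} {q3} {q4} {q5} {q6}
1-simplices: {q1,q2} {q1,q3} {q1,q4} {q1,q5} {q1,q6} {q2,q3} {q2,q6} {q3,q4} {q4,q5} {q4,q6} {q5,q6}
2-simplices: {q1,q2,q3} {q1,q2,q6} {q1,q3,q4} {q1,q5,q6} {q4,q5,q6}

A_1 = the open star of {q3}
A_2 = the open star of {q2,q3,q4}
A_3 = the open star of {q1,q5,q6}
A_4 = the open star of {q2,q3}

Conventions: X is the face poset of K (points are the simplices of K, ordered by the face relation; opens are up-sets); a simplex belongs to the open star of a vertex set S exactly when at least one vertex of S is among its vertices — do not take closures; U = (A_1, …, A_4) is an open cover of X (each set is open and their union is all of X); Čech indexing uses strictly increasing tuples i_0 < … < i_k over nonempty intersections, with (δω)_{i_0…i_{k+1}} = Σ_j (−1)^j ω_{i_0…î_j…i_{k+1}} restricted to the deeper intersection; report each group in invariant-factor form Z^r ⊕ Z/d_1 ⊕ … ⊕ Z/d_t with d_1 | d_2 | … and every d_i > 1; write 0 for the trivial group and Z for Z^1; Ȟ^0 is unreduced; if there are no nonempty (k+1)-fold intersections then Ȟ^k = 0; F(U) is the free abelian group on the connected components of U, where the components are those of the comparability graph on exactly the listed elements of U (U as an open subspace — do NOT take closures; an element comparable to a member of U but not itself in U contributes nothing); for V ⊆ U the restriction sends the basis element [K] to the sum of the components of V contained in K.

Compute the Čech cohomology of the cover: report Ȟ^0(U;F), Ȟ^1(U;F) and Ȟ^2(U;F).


Ȟ^0 ≅ Z, Ȟ^1 ≅ Z and Ȟ^2 ≅ 0

intersection data:
  A1={{q3},{q1,q3},{q2,q3},{q3,q4},{q1,q2,q3},{q1,q3,q4}} A2={{q2},{q3},{q4},{q1,q2},{q1,q3},{q1,q4},{q2,q3},{q2,q6},{q3,q4},{q4,q5},{q4,q6},{q1,q2,q3},{q1,q2,q6},{q1,q3,q4},{q4,q5,q6}} A3={{q1},{q5},{q6},{q1,q2},{q1,q3},{q1,q4},{q1,q5},{q1,q6},{q2,q6},{q4,q5},{q4,q6},{q5,q6},{q1,q2,q3},{q1,q2,q6},{q1,q3,q4},{q1,q5,q6},{q4,q5,q6}} A4={{q2},{q3},{q1,q2},{q1,q3},{q2,q3},{q2,q6},{q3,q4},{q1,q2,q3},{q1,q2,q6},{q1,q3,q4}}
  A12={{q3},{q1,q3},{q2,q3},{q3,q4},{q1,q2,q3},{q1,q3,q4}} A13={{q1,q3},{q1,q2,q3},{q1,q3,q4}} A14={{q3},{q1,q3},{q2,q3},{q3,q4},{q1,q2,q3},{q1,q3,q4}} A23={{q1,q2},{q1,q3},{q1,q4},{q2,q6},{q4,q5},{q4,q6},{q1,q2,q3},{q1,q2,q6},{q1,q3,q4},{q4,q5,q6}} A24={{q2},{q3},{q1,q2},{q1,q3},{q2,q3},{q2,q6},{q3,q4},{q1,q2,q3},{q1,q2,q6},{q1,q3,q4}} A34={{q1,q2},{q1,q3},{q2,q6},{q1,q2,q3},{q1,q2,q6},{q1,q3,q4}}
  A123={{q1,q3},{q1,q2,q3},{q1,q3,q4}} A124={{q3},{q1,q3},{q2,q3},{q3,q4},{q1,q2,q3},{q1,q3,q4}} A134={{q1,q3},{q1,q2,q3},{q1,q3,q4}} A234={{q1,q2},{q1,q3},{q2,q6},{q1,q2,q3},{q1,q2,q6},{q1,q3,q4}}
  A1234={{q1,q3},{q1,q2,q3},{q1,q3,q4}}
components per intersection:
  A1: {{q3},{q1,q3},{q2,q3},{q3,q4},{q1,q2,q3},{q1,q3,q4}}
  A2: {{q2},{q3},{q4},{q1,q2},{q1,q3},{q1,q4},{q2,q3},{q2,q6},{q3,q4},{q4,q5},{q4,q6},{q1,q2,q3},{q1,q2,q6},{q1,q3,q4},{q4,q5,q6}}
  A3: {{q1},{q5},{q6},{q1,q2},{q1,q3},{q1,q4},{q1,q5},{q1,q6},{q2,q6},{q4,q5},{q4,q6},{q5,q6},{q1,q2,q3},{q1,q2,q6},{q1,q3,q4},{q1,q5,q6},{q4,q5,q6}}
  A4: {{q2},{q3},{q1,q2},{q1,q3},{q2,q3},{q2,q6},{q3,q4},{q1,q2,q3},{q1,q2,q6},{q1,q3,q4}}
  A12: {{q3},{q1,q3},{q2,q3},{q3,q4},{q1,q2,q3},{q1,q3,q4}}
  A13: {{q1,q3},{q1,q2,q3},{q1,q3,q4}}
  A14: {{q3},{q1,q3},{q2,q3},{q3,q4},{q1,q2,q3},{q1,q3,q4}}
  A23: {{q1,q2},{q1,q3},{q1,q4},{q2,q6},{q1,q2,q3},{q1,q2,q6},{q1,q3,q4}} {{q4,q5},{q4,q6},{q4,q5,q6}}
  A24: {{q2},{q3},{q1,q2},{q1,q3},{q2,q3},{q2,q6},{q3,q4},{q1,q2,q3},{q1,q2,q6},{q1,q3,q4}}
  A34: {{q1,q2},{q1,q3},{q2,q6},{q1,q2,q3},{q1,q2,q6},{q1,q3,q4}}
  A123: {{q1,q3},{q1,q2,q3},{q1,q3,q4}}
  A124: {{q3},{q1,q3},{q2,q3},{q3,q4},{q1,q2,q3},{q1,q3,q4}}
  A134: {{q1,q3},{q1,q2,q3},{q1,q3,q4}}
  A234: {{q1,q2},{q1,q3},{q2,q6},{q1,q2,q3},{q1,q2,q6},{q1,q3,q4}}
  A1234: {{q1,q3},{q1,q2,q3},{q1,q3,q4}}
C dims 4,7,4,1; δ0: rk 3, SNF 1^3; δ1: rk 3, SNF 1^3; δ2: rk 1, SNF 1^1
Ȟ^0 = (4 − 3) − 0 = 1, so Ȟ^0 ≅ Z
Ȟ^1 = (7 − 3) − 3 = 1, so Ȟ^1 ≅ Z
Ȟ^2 = (4 − 1) − 3 = 0, so Ȟ^2 ≅ 0


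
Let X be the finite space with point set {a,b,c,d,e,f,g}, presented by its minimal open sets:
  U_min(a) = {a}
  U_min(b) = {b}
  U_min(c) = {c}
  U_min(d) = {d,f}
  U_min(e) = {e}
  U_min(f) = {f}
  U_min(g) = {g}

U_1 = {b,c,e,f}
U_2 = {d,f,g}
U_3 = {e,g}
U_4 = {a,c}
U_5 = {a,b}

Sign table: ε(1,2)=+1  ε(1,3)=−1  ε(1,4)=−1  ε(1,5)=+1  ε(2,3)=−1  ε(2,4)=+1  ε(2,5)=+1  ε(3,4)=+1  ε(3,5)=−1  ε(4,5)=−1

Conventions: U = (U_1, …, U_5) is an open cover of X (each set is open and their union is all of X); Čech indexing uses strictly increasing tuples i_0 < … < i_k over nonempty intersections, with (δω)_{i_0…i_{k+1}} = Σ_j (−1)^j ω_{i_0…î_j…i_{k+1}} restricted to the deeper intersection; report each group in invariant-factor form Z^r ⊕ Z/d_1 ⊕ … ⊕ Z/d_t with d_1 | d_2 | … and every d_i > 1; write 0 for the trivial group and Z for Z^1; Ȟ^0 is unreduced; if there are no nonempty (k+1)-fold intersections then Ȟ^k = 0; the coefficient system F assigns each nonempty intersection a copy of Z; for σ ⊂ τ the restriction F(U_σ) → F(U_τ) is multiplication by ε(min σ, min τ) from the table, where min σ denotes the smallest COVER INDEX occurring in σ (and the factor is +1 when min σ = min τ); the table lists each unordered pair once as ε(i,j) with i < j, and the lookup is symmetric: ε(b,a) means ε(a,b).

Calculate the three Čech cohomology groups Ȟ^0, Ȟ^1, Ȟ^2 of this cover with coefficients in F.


Ȟ^0(U;F) ≅ Z; Ȟ^1(U;F) ≅ Z^2; Ȟ^2(U;F) ≅ 0

nonempty overlaps:
  U12={f} U13={e} U14={c} U15={b} U23={g} U45={a}
C dims 5,6; δ0: rk 4, SNF 1^4
degree 0: 5−4−0 = 1 → Ȟ^0 ≅ Z
degree 1: 6−0−4 = 2 → Ȟ^1 ≅ Z^2
degree 2: 0−0−0 = 0 → Ȟ^2 ≅ 0


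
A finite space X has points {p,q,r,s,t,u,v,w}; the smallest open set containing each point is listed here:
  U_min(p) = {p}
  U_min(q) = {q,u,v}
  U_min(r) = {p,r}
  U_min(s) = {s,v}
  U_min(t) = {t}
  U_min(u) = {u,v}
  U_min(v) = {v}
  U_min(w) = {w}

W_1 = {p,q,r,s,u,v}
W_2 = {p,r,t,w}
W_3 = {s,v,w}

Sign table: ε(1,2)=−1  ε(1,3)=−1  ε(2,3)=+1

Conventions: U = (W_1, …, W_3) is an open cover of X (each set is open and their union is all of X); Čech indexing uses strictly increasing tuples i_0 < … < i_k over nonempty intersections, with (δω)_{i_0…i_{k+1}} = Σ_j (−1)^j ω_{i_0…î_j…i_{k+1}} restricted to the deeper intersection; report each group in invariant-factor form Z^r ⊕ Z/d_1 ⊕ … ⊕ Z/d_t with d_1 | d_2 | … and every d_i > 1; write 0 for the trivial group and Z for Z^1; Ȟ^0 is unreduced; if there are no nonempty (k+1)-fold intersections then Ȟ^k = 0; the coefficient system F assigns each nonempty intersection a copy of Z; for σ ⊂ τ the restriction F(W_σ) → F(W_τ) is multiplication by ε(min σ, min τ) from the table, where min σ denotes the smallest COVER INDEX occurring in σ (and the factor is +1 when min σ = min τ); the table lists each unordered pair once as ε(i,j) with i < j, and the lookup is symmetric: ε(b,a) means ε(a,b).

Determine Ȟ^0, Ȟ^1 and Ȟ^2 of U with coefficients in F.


nerve of the cover:
  W12={p,r} W13={s,v} W23={w}
C dims 3,3; δ0: rk 2, SNF 1^2
Ȟ^0 = (3 − 2) − 0 = 1, so Ȟ^0 ≅ Z
Ȟ^1 = (3 − 0) − 2 = 1, so Ȟ^1 ≅ Z
Ȟ^2 = (0 − 0) − 0 = 0, so Ȟ^2 ≅ 0

Ȟ^0(U;F) ≅ Z; Ȟ^1(U;F) ≅ Z; Ȟ^2(U;F) ≅ 0


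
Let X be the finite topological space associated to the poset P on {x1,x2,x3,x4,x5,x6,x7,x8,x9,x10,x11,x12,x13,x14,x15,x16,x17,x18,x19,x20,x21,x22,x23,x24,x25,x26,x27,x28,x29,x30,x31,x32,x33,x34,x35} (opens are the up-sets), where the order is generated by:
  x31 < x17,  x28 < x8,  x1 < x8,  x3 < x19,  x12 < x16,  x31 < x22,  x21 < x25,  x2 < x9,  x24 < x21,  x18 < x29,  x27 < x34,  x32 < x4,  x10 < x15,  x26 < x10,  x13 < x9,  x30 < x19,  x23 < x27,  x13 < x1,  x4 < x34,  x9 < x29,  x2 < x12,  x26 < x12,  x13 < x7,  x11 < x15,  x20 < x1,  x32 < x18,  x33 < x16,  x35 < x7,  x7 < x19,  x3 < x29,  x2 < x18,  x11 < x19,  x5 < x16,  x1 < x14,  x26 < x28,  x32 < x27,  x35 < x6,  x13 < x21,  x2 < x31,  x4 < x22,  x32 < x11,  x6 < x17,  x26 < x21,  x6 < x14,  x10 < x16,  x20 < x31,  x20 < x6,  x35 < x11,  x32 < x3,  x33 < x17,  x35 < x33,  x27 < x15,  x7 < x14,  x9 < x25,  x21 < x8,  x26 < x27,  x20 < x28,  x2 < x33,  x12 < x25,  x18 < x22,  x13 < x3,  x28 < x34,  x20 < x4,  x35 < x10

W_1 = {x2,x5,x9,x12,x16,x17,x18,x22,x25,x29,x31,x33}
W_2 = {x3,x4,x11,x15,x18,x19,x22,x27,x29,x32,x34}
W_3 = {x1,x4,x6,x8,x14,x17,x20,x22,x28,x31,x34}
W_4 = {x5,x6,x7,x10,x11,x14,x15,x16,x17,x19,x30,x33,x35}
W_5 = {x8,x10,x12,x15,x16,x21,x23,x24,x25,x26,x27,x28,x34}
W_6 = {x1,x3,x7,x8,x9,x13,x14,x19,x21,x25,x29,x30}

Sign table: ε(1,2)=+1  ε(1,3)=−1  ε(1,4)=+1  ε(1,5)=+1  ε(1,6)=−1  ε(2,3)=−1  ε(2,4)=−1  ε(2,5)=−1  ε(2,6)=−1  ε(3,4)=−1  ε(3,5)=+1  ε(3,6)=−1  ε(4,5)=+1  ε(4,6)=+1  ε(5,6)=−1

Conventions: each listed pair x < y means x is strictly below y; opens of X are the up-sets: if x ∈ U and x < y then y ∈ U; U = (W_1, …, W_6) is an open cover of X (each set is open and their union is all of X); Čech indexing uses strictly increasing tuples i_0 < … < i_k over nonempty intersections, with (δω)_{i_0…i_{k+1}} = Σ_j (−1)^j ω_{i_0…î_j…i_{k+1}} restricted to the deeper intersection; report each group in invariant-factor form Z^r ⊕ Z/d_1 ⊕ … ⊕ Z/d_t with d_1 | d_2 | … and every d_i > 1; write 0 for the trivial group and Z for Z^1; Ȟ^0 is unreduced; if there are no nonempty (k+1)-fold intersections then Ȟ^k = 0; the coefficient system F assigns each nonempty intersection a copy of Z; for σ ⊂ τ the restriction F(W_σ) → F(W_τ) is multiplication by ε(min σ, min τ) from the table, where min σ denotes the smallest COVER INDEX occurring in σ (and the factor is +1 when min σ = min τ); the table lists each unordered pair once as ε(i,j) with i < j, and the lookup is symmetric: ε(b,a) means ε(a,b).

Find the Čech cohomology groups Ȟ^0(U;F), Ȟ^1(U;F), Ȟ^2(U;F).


nerve of the cover:
  W12={x18,x22,x29} W13={x17,x22,x31} W14={x5,x16,x17,x33} W15={x12,x16,x25} W16={x9,x25,x29} W23={x4,x22,x34} W24={x11,x15,x19} W25={x15,x27,x34} W26={x3,x19,x29} W34={x6,x14,x17} W35={x8,x28,x34} W36={x1,x8,x14} W45={x10,x15,x16} W46={x7,x14,x19,x30} W56={x8,x21,x25}
  W123={x22} W126={x29} W134={x17} W145={x16} W156={x25} W235={x34} W245={x15} W246={x19} W346={x14} W356={x8}
C dims 6,15,10; δ0: rk 6, SNF 1^5·2; δ1: rk 9, SNF 1^9
Ȟ^0 = (6 − 6) − 0 = 0, so Ȟ^0 ≅ 0
Ȟ^1 = (15 − 9) − 6 = 0 plus torsion [2], so Ȟ^1 ≅ Z/2
Ȟ^2 = (10 − 0) − 9 = 1, so Ȟ^2 ≅ Z

Ȟ^0 = 0, Ȟ^1 = Z/2 and Ȟ^2 = Z


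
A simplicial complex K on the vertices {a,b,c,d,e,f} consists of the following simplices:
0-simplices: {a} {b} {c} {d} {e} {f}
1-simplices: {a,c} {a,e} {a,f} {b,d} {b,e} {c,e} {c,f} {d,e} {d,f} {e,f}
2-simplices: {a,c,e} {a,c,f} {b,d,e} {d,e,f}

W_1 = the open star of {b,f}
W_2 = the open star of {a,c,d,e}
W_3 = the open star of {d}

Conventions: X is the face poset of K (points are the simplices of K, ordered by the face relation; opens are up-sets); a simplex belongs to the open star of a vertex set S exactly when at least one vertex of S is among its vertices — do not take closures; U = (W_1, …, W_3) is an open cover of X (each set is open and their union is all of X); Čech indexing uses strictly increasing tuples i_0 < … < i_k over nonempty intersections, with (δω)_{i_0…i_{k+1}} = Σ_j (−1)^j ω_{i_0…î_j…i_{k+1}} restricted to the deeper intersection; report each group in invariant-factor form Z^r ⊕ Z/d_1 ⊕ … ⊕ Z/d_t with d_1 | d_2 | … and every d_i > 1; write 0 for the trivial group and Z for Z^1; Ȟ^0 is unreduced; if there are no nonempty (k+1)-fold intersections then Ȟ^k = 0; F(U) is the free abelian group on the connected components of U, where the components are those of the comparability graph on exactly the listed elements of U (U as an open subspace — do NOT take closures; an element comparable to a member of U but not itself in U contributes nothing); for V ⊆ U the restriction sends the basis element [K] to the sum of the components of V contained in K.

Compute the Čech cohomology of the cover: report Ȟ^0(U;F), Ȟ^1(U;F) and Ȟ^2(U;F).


Ȟ^0 = Z,  Ȟ^1 = Z,  Ȟ^2 = 0

nonempty intersections:
  W1={{b},{f},{a,f},{b,d},{b,e},{c,f},{d,f},{e,f},{a,c,f},{b,d,e},{d,e,f}} W2={{a},{c},{d},{e},{a,c},{a,e},{a,f},{b,d},{b,e},{c,e},{c,f},{d,e},{d,f},{e,f},{a,c,e},{a,c,f},{b,d,e},{d,e,f}} W3={{d},{b,d},{d,e},{d,f},{b,d,e},{d,e,f}}
  W12={{a,f},{b,d},{b,e},{c,f},{d,f},{e,f},{a,c,f},{b,d,e},{d,e,f}} W13={{b,d},{d,f},{b,d,e},{d,e,f}} W23={{d},{b,d},{d,e},{d,f},{b,d,e},{d,e,f}}
  W123={{b,d},{d,f},{b,d,e},{d,e,f}}
components per intersection:
  W1: {{b},{b,d},{b,e},{b,d,e}} {{f},{a,f},{c,f},{d,f},{e,f},{a,c,f},{d,e,f}}
  W2: {{a},{c},{d},{e},{a,c},{a,e},{a,f},{b,d},{b,e},{c,e},{c,f},{d,e},{d,f},{e,f},{a,c,e},{a,c,f},{b,d,e},{d,e,f}}
  W3: {{d},{b,d},{d,e},{d,f},{b,d,e},{d,e,f}}
  W12: {{a,f},{c,f},{a,c,f}} {{b,d},{b,e},{b,d,e}} {{d,f},{e,f},{d,e,f}}
  W13: {{b,d},{b,d,e}} {{d,f},{d,e,f}}
  W23: {{d},{b,d},{d,e},{d,f},{b,d,e},{d,e,f}}
  W123: {{b,d},{b,d,e}} {{d,f},{d,e,f}}
C dims 4,6,2; δ0: rk 3, SNF 1^3; δ1: rk 2, SNF 1^2
Ȟ^0: (4−3)−0=1 ⇒ Z
Ȟ^1: (6−2)−3=1 ⇒ Z
Ȟ^2: (2−0)−2=0 ⇒ 0


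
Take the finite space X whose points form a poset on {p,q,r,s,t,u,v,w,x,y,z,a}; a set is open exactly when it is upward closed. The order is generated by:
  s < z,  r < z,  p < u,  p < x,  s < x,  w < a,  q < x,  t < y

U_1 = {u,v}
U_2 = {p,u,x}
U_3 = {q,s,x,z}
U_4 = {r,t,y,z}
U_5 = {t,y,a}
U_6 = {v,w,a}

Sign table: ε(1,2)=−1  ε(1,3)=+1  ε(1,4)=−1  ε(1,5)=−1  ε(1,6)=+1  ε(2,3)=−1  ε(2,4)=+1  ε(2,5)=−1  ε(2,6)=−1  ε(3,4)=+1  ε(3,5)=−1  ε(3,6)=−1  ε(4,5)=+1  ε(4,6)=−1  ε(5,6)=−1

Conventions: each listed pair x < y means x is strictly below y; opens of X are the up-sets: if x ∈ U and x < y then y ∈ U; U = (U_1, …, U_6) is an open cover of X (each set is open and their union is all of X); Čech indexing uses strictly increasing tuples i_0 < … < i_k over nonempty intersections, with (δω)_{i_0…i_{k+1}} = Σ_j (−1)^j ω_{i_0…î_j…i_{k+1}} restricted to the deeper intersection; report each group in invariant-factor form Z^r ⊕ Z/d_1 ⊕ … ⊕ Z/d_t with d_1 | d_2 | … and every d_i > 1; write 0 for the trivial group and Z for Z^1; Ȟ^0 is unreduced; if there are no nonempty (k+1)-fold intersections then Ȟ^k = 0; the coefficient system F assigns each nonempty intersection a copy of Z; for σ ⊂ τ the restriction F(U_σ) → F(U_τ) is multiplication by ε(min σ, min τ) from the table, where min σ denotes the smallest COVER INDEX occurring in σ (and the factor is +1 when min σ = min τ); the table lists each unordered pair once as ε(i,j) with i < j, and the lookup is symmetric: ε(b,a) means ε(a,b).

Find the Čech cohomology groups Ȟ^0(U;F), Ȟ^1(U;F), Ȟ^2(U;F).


nonempty intersections:
  U12={u} U16={v} U23={x} U34={z} U45={t,y} U56={a}
C dims 6,6; δ0: rk 6, SNF 1^5·2
Ȟ^0: (6−6)−0=0 ⇒ 0
Ȟ^1: (6−0)−6=0 plus torsion [2] ⇒ Z/2
Ȟ^2: (0−0)−0=0 ⇒ 0

Ȟ^0(U;F) ≅ 0, Ȟ^1(U;F) ≅ Z/2 and Ȟ^2(U;F) ≅ 0


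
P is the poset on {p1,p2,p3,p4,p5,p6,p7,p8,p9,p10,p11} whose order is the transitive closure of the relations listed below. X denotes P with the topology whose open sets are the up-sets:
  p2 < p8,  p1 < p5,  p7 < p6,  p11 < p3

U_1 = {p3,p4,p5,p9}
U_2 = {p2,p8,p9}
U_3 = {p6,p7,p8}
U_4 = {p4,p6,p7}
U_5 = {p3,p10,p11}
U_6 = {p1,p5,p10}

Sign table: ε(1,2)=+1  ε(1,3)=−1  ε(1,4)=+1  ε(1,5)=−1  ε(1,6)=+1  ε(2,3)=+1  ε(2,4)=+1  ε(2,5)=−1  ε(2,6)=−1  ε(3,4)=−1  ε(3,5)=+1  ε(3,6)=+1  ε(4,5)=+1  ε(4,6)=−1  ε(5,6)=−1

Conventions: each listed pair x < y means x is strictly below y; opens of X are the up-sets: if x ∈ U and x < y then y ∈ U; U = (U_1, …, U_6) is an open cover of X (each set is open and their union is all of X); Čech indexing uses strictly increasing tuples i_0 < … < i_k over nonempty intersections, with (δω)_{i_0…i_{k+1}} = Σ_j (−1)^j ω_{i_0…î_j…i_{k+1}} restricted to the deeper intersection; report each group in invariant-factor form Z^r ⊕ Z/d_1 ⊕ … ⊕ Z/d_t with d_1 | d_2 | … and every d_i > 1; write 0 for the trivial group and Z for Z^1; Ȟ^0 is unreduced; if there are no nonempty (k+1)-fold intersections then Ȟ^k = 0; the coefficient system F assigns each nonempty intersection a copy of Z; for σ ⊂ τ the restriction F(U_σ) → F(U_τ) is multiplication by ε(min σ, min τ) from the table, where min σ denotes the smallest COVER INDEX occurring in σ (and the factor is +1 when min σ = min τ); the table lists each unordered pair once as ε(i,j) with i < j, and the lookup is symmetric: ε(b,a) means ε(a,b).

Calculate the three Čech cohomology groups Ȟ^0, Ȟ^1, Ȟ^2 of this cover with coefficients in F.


intersection data:
  U12={p9} U14={p4} U15={p3} U16={p5} U23={p8} U34={p6,p7} U56={p10}
C dims 6,7; δ0: rk 6, SNF 1^5·2
Ȟ^0 = (6 − 6) − 0 = 0, so Ȟ^0 ≅ 0
Ȟ^1 = (7 − 0) − 6 = 1 plus torsion [2], so Ȟ^1 ≅ Z ⊕ Z/2
Ȟ^2 = (0 − 0) − 0 = 0, so Ȟ^2 ≅ 0

Ȟ^0(U;F) ≅ 0,  Ȟ^1(U;F) ≅ Z ⊕ Z/2,  Ȟ^2(U;F) ≅ 0


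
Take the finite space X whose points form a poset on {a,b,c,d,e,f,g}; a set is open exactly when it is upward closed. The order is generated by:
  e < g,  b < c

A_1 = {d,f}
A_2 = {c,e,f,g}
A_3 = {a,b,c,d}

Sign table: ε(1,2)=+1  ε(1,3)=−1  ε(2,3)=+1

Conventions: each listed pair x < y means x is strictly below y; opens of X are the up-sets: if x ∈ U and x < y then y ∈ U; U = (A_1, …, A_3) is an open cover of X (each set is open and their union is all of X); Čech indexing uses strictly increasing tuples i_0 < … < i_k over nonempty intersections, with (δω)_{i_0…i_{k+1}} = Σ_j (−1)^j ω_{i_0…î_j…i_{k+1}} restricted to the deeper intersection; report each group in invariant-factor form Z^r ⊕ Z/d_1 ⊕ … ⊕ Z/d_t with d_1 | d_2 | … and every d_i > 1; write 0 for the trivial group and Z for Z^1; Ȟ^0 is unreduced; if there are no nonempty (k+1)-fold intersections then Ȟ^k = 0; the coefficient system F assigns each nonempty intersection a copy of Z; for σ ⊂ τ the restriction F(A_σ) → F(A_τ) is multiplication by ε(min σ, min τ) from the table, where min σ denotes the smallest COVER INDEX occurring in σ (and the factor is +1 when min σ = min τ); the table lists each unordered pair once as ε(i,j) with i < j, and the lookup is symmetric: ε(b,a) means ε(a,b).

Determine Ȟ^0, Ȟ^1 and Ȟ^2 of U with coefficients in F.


cover nerve:
  A12={f} A13={d} A23={c}
C dims 3,3; δ0: rk 3, SNF 1^2·2
Ȟ^0: (3−3)−0=0 ⇒ 0
Ȟ^1: (3−0)−3=0 plus torsion [2] ⇒ Z/2
Ȟ^2: (0−0)−0=0 ⇒ 0

Ȟ^0 ≅ 0, Ȟ^1 ≅ Z/2 and Ȟ^2 ≅ 0


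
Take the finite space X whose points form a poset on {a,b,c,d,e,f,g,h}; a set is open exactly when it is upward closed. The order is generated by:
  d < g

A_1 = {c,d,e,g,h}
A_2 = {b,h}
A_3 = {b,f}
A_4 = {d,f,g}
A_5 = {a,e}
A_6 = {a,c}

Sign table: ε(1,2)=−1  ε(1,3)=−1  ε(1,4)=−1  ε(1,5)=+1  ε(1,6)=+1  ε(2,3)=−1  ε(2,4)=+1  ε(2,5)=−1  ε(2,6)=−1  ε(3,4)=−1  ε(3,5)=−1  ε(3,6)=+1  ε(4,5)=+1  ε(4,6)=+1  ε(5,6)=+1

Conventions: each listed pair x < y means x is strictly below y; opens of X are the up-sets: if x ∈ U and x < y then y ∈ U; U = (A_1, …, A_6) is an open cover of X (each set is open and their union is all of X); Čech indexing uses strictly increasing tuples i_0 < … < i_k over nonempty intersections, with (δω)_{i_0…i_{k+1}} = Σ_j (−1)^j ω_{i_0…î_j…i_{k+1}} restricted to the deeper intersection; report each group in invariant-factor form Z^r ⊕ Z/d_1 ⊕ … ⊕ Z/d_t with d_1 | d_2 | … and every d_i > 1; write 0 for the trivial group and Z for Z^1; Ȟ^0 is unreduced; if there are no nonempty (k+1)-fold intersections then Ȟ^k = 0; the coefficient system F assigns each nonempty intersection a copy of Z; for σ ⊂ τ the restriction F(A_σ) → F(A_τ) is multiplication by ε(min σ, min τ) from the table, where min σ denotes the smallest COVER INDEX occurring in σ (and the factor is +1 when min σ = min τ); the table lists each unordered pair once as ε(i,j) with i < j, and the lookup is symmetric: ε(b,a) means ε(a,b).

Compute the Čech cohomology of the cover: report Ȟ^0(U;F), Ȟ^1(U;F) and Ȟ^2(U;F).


Ȟ^0 = Z; Ȟ^1 = Z^2; Ȟ^2 = 0

nonempty overlaps:
  A12={h} A14={d,g} A15={e} A16={c} A23={b} A34={f} A56={a}
C dims 6,7; δ0: rk 5, SNF 1^5
degree 0: 6−5−0 = 1 → Ȟ^0 ≅ Z
degree 1: 7−0−5 = 2 → Ȟ^1 ≅ Z^2
degree 2: 0−0−0 = 0 → Ȟ^2 ≅ 0


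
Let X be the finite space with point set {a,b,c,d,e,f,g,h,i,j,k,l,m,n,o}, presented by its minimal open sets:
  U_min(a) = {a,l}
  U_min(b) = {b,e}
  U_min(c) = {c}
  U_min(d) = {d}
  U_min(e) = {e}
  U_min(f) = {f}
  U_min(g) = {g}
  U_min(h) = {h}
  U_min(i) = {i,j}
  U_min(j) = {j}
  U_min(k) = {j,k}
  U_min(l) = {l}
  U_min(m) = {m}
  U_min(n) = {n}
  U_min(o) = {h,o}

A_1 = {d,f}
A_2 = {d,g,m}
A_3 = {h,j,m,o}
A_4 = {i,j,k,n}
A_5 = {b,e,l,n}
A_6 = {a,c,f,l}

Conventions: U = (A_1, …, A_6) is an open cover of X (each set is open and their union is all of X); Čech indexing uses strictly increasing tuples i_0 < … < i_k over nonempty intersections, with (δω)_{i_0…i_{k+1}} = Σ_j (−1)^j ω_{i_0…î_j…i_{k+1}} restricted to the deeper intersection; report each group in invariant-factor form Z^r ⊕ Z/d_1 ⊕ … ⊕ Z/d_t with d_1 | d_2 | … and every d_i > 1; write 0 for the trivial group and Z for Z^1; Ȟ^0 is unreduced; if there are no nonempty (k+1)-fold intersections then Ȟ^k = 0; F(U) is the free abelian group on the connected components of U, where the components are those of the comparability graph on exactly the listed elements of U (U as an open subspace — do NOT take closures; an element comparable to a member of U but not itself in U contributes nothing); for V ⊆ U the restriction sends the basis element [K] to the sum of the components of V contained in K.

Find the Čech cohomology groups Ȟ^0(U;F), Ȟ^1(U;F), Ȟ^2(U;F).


nonempty overlaps:
  A12={d} A16={f} A23={m} A34={j} A45={n} A56={l}
components per intersection:
  A1: {d} {f}
  A2: {d} {g} {m}
  A3: {h,o} {j} {m}
  A4: {i,j,k} {n}
  A5: {b,e} {l} {n}
  A6: {a,l} {c} {f}
  A12: {d}
  A16: {f}
  A23: {m}
  A34: {j}
  A45: {n}
  A56: {l}
C dims 16,6; δ0: rk 6, SNF 1^6
degree 0: 16−6−0 = 10 → Ȟ^0 ≅ Z^10
degree 1: 6−0−6 = 0 → Ȟ^1 ≅ 0
degree 2: 0−0−0 = 0 → Ȟ^2 ≅ 0

Ȟ^0 ≅ Z^10; Ȟ^1 ≅ 0; Ȟ^2 ≅ 0
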